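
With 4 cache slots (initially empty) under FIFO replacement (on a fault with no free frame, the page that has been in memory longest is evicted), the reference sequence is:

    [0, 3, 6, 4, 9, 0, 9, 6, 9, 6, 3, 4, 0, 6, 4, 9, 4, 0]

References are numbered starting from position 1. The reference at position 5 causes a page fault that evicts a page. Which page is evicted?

0

pos 1: 0: miss, frames {0}
pos 2: 3: miss, frames {0,3}
pos 3: 6: miss, frames {0,3,6}
pos 4: 4: miss, frames {0,3,6,4}
pos 5: 9: miss, evict 0, frames {3,6,4,9}
At position 5, page 0 is evicted.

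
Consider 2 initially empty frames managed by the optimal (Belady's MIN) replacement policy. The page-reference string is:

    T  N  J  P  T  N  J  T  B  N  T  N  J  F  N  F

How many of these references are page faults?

T -> miss, frames (T)
N -> miss, frames (T N)
J -> miss, evict N, frames (T J)
P -> miss, evict J, frames (T P)
T -> hit
N -> miss, evict P, frames (T N)
J -> miss, evict N, frames (T J)
T -> hit
B -> miss, evict J, frames (T B)
N -> miss, evict B, frames (T N)
T -> hit
N -> hit
J -> miss, evict T, frames (N J)
F -> miss, evict J, frames (N F)
N -> hit
F -> hit
Page faults: 10.

10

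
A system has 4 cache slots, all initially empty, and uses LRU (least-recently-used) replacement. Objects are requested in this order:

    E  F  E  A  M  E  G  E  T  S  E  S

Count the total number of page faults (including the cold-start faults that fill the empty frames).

7

E → fault, frames [E]
F → fault, frames [E, F]
E → hit
A → fault, frames [F, E, A]
M → fault, frames [F, E, A, M]
E → hit
G → fault, evict F, frames [A, M, E, G]
E → hit
T → fault, evict A, frames [M, G, E, T]
S → fault, evict M, frames [G, E, T, S]
E → hit
S → hit
Page faults: 7.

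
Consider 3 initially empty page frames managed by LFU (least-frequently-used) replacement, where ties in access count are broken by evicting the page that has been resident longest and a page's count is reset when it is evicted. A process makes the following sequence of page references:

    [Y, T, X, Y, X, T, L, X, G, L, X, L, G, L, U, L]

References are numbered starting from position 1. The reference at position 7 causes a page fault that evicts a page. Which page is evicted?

pos 1: Y -> miss, frames {Y}
pos 2: T -> miss, frames {Y,T}
pos 3: X -> miss, frames {Y,T,X}
pos 4: Y -> hit
pos 5: X -> hit
pos 6: T -> hit
pos 7: L -> miss, evict Y, frames {T,X,L}
At position 7, page Y is evicted.

Y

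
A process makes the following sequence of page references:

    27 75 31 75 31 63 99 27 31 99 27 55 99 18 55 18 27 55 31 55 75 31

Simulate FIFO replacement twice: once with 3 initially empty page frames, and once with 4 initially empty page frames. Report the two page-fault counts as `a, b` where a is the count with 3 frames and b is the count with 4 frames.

3 frames: F F F . . F F F F . . F F F . . F F F . F . → 14 faults.
4 frames: F F F . . F F F . . . F . F . . . . F . F . → 10 faults.
10 < 14: adding a frame reduced faults, as is typical.

14, 10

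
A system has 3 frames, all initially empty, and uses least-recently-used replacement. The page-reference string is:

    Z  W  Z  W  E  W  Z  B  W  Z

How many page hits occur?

6

Z -> miss, frames [Z]
W -> miss, frames [Z, W]
Z -> hit
W -> hit
E -> miss, frames [Z, W, E]
W -> hit
Z -> hit
B -> miss, evict E, frames [W, Z, B]
W -> hit
Z -> hit
Hits: 6.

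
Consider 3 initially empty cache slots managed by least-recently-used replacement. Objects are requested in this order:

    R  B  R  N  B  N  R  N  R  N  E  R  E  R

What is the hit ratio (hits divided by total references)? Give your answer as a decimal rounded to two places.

R: fault, frames [R]
B: fault, frames [R, B]
R: hit
N: fault, frames [B, R, N]
B: hit
N: hit
R: hit
N: hit
R: hit
N: hit
E: fault, evict B, frames [R, N, E]
R: hit
E: hit
R: hit
Hits: 10 of 14 references → 10/14 = 0.7143.

0.71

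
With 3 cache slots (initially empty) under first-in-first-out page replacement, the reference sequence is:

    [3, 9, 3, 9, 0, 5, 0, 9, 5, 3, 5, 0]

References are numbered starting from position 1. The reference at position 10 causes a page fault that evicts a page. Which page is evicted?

9

pos 1: 3 -> fault, frames {3}
pos 2: 9 -> fault, frames {3,9}
pos 3: 3 -> hit
pos 4: 9 -> hit
pos 5: 0 -> fault, frames {3,9,0}
pos 6: 5 -> fault, evict 3, frames {9,0,5}
pos 7: 0 -> hit
pos 8: 9 -> hit
pos 9: 5 -> hit
pos 10: 3 -> fault, evict 9, frames {0,5,3}
At position 10, page 9 is evicted.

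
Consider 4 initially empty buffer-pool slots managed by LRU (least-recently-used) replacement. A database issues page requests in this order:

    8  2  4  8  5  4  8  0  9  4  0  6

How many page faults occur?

8: miss, frames (8)
2: miss, frames (8 2)
4: miss, frames (8 2 4)
8: hit
5: miss, frames (2 4 8 5)
4: hit
8: hit
0: miss, evict 2, frames (5 4 8 0)
9: miss, evict 5, frames (4 8 0 9)
4: hit
0: hit
6: miss, evict 8, frames (9 4 0 6)
Page faults: 7.

7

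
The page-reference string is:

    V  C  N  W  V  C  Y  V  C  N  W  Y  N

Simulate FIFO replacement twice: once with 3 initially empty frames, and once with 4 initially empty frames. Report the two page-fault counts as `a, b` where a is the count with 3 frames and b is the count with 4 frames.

9, 10

3 frames: F F F F F F F . . F F . . → 9 faults.
4 frames: F F F F . . F F F F F F . → 10 faults.
10 > 9: adding a frame increased faults — Belady's anomaly.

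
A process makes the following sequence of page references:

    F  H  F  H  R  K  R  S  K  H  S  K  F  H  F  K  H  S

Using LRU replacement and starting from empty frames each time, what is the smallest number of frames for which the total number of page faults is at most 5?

5

f=1: 18 faults
f=2: 14 faults
f=3: 9 faults
f=4: 6 faults
f=5: 5 faults
Smallest f with faults ≤ 5 is 5.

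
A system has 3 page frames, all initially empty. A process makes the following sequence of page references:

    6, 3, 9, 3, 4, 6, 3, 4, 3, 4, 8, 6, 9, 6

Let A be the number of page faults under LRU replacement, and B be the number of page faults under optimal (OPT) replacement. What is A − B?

Under LRU: F F F . F F . . . . F F F . → 8 faults.
Under OPT: F F F . F . . . . . F . F . → 6 faults.
A − B = 8 − 6 = 2.

2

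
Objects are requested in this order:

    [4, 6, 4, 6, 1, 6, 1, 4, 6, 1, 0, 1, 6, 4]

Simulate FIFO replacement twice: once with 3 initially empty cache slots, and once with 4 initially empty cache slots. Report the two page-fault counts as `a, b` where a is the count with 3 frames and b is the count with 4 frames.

3 frames: F F . . F . . . . . F . . F → 5 faults.
4 frames: F F . . F . . . . . F . . . → 4 faults.
4 < 5: adding a frame reduced faults, as is typical.

5, 4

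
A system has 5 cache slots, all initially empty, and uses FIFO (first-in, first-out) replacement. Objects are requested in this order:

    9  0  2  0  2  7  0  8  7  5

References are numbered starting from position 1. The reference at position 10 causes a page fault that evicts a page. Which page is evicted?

9

pos 1: 9: miss, frames {9}
pos 2: 0: miss, frames {9,0}
pos 3: 2: miss, frames {9,0,2}
pos 4: 0: hit
pos 5: 2: hit
pos 6: 7: miss, frames {9,0,2,7}
pos 7: 0: hit
pos 8: 8: miss, frames {9,0,2,7,8}
pos 9: 7: hit
pos 10: 5: miss, evict 9, frames {0,2,7,8,5}
At position 10, page 9 is evicted.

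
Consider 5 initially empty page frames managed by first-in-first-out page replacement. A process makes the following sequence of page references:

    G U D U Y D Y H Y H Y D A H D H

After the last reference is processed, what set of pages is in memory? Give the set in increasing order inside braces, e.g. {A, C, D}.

G: fault, frames (G)
U: fault, frames (G U)
D: fault, frames (G U D)
U: hit
Y: fault, frames (G U D Y)
D: hit
Y: hit
H: fault, frames (G U D Y H)
Y: hit
H: hit
Y: hit
D: hit
A: fault, evict G, frames (U D Y H A)
H: hit
D: hit
H: hit

{A, D, H, U, Y}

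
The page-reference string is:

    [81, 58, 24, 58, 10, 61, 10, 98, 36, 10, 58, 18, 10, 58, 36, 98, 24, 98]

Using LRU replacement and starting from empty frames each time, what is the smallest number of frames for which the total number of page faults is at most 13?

f=1: 18 faults
f=2: 15 faults
f=3: 12 faults
f=4: 11 faults
f=5: 9 faults
f=6: 9 faults
f=7: 8 faults
f=8: 8 faults
Smallest f with faults ≤ 13 is 3.

3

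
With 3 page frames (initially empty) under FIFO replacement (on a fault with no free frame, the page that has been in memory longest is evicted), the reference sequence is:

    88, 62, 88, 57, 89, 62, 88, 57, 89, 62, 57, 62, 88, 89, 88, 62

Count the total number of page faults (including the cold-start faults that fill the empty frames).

10

88: miss, frames [88]
62: miss, frames [88, 62]
88: hit
57: miss, frames [88, 62, 57]
89: miss, evict 88, frames [62, 57, 89]
62: hit
88: miss, evict 62, frames [57, 89, 88]
57: hit
89: hit
62: miss, evict 57, frames [89, 88, 62]
57: miss, evict 89, frames [88, 62, 57]
62: hit
88: hit
89: miss, evict 88, frames [62, 57, 89]
88: miss, evict 62, frames [57, 89, 88]
62: miss, evict 57, frames [89, 88, 62]
Page faults: 10.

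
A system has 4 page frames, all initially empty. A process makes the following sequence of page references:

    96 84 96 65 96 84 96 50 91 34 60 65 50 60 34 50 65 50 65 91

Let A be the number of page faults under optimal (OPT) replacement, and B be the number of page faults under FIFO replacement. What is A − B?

Under OPT: F F . F . . . F F F F . . . . . . . . F → 8 faults.
Under FIFO: F F . F . . . F F F F F F . . . . . . F → 10 faults.
A − B = 8 − 10 = -2.

-2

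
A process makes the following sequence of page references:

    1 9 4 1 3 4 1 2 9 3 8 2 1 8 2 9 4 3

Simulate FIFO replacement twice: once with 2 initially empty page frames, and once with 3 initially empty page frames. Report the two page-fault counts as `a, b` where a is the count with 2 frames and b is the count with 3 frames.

18, 14

2 frames: F F F F F F F F F F F F F F F F F F → 18 faults.
3 frames: F F F . F . F F F F F F F . . F F F → 14 faults.
14 < 18: adding a frame reduced faults, as is typical.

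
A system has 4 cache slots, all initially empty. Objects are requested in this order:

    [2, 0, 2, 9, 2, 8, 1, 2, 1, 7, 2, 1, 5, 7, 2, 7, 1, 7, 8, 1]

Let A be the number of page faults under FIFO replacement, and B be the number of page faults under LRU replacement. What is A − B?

Under FIFO: F F . F . F F F . F . . F . . . . . F F → 10 faults.
Under LRU: F F . F . F F . . F . . F . . . . . F . → 8 faults.
A − B = 10 − 8 = 2.

2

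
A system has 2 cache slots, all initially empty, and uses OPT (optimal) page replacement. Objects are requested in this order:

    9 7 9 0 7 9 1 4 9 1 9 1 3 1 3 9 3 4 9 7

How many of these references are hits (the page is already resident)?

9 → fault, frames [9]
7 → fault, frames [9, 7]
9 → hit
0 → fault, evict 9, frames [7, 0]
7 → hit
9 → fault, evict 0, frames [7, 9]
1 → fault, evict 7, frames [9, 1]
4 → fault, evict 1, frames [9, 4]
9 → hit
1 → fault, evict 4, frames [9, 1]
9 → hit
1 → hit
3 → fault, evict 9, frames [1, 3]
1 → hit
3 → hit
9 → fault, evict 1, frames [3, 9]
3 → hit
4 → fault, evict 3, frames [9, 4]
9 → hit
7 → fault, evict 4, frames [9, 7]
Hits: 9.

9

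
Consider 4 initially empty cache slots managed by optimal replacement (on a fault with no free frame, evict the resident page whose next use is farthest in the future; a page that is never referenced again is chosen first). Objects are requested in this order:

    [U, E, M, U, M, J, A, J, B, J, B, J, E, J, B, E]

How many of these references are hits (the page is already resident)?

U → fault, frames [U]
E → fault, frames [U, E]
M → fault, frames [U, E, M]
U → hit
M → hit
J → fault, frames [U, E, M, J]
A → fault, evict M, frames [U, E, J, A]
J → hit
B → fault, evict A, frames [U, E, J, B]
J → hit
B → hit
J → hit
E → hit
J → hit
B → hit
E → hit
Hits: 10.

10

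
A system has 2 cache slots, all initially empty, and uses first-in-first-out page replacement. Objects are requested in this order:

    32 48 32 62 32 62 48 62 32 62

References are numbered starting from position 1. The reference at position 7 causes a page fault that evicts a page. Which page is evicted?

62

pos 1: 32 -> miss, frames (32)
pos 2: 48 -> miss, frames (32 48)
pos 3: 32 -> hit
pos 4: 62 -> miss, evict 32, frames (48 62)
pos 5: 32 -> miss, evict 48, frames (62 32)
pos 6: 62 -> hit
pos 7: 48 -> miss, evict 62, frames (32 48)
At position 7, page 62 is evicted.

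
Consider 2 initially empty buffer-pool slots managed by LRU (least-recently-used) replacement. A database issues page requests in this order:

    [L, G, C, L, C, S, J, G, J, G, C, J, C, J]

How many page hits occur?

5

L: miss, frames {L}
G: miss, frames {L,G}
C: miss, evict L, frames {G,C}
L: miss, evict G, frames {C,L}
C: hit
S: miss, evict L, frames {C,S}
J: miss, evict C, frames {S,J}
G: miss, evict S, frames {J,G}
J: hit
G: hit
C: miss, evict J, frames {G,C}
J: miss, evict G, frames {C,J}
C: hit
J: hit
Hits: 5.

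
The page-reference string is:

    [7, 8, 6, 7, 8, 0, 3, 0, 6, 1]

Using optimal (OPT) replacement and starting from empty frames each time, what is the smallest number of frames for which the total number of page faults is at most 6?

f=1: 10 faults
f=2: 8 faults
f=3: 6 faults
f=4: 6 faults
f=5: 6 faults
f=6: 6 faults
Smallest f with faults ≤ 6 is 3.

3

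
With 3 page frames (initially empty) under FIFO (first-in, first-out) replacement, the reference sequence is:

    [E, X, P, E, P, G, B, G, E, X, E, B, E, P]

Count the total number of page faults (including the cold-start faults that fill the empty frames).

E → fault, frames (E)
X → fault, frames (E X)
P → fault, frames (E X P)
E → hit
P → hit
G → fault, evict E, frames (X P G)
B → fault, evict X, frames (P G B)
G → hit
E → fault, evict P, frames (G B E)
X → fault, evict G, frames (B E X)
E → hit
B → hit
E → hit
P → fault, evict B, frames (E X P)
Page faults: 8.

8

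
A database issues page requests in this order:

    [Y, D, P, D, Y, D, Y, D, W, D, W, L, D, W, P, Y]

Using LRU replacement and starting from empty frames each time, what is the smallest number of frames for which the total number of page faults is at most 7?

f=1: 16 faults
f=2: 10 faults
f=3: 7 faults
f=4: 7 faults
f=5: 5 faults
Smallest f with faults ≤ 7 is 3.

3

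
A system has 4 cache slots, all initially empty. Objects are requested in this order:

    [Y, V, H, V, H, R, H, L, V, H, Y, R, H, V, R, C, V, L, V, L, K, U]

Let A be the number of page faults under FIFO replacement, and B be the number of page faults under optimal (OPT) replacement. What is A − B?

1

Under FIFO: F F F . . F . F . . F . . F . F . . . . F F → 10 faults.
Under OPT: F F F . . F . F . . . F . . . F . . . . F F → 9 faults.
A − B = 10 − 9 = 1.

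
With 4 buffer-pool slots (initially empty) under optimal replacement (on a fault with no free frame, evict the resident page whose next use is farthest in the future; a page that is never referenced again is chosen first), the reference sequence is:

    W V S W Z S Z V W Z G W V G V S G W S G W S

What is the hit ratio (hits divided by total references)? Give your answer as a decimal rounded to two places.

0.77

W -> fault, frames [W]
V -> fault, frames [W, V]
S -> fault, frames [W, V, S]
W -> hit
Z -> fault, frames [W, V, S, Z]
S -> hit
Z -> hit
V -> hit
W -> hit
Z -> hit
G -> fault, evict Z, frames [W, V, S, G]
W -> hit
V -> hit
G -> hit
V -> hit
S -> hit
G -> hit
W -> hit
S -> hit
G -> hit
W -> hit
S -> hit
Hits: 17 of 22 references → 17/22 = 0.7727.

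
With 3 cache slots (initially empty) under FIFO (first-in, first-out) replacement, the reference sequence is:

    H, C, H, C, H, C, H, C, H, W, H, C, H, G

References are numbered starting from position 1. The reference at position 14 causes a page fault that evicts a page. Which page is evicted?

H

pos 1: H -> fault, frames {H}
pos 2: C -> fault, frames {H,C}
pos 3: H -> hit
pos 4: C -> hit
pos 5: H -> hit
pos 6: C -> hit
pos 7: H -> hit
pos 8: C -> hit
pos 9: H -> hit
pos 10: W -> fault, frames {H,C,W}
pos 11: H -> hit
pos 12: C -> hit
pos 13: H -> hit
pos 14: G -> fault, evict H, frames {C,W,G}
At position 14, page H is evicted.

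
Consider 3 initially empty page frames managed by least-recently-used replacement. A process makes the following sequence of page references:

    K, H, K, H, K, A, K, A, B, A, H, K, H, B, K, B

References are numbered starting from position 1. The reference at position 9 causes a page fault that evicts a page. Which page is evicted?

H

pos 1: K -> fault, frames {K}
pos 2: H -> fault, frames {K,H}
pos 3: K -> hit
pos 4: H -> hit
pos 5: K -> hit
pos 6: A -> fault, frames {H,K,A}
pos 7: K -> hit
pos 8: A -> hit
pos 9: B -> fault, evict H, frames {K,A,B}
At position 9, page H is evicted.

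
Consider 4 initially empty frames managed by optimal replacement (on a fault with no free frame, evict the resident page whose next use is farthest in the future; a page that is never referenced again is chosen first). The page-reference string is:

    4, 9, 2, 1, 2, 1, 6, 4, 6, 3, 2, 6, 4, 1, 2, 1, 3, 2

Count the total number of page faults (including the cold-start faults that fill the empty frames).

7

4 -> miss, frames (4)
9 -> miss, frames (4 9)
2 -> miss, frames (4 9 2)
1 -> miss, frames (4 9 2 1)
2 -> hit
1 -> hit
6 -> miss, evict 9, frames (4 2 1 6)
4 -> hit
6 -> hit
3 -> miss, evict 1, frames (4 2 6 3)
2 -> hit
6 -> hit
4 -> hit
1 -> miss, evict 6, frames (4 2 3 1)
2 -> hit
1 -> hit
3 -> hit
2 -> hit
Page faults: 7.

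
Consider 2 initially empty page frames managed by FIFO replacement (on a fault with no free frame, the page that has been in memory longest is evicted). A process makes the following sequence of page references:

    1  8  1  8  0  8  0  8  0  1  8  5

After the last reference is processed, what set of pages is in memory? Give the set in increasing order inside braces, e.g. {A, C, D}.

{5, 8}

1 → fault, frames [1]
8 → fault, frames [1, 8]
1 → hit
8 → hit
0 → fault, evict 1, frames [8, 0]
8 → hit
0 → hit
8 → hit
0 → hit
1 → fault, evict 8, frames [0, 1]
8 → fault, evict 0, frames [1, 8]
5 → fault, evict 1, frames [8, 5]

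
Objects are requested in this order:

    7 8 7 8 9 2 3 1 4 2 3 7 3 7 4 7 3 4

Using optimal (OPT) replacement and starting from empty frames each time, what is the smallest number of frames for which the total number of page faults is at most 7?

f=1: 18 faults
f=2: 11 faults
f=3: 8 faults
f=4: 7 faults
f=5: 7 faults
f=6: 7 faults
f=7: 7 faults
Smallest f with faults ≤ 7 is 4.

4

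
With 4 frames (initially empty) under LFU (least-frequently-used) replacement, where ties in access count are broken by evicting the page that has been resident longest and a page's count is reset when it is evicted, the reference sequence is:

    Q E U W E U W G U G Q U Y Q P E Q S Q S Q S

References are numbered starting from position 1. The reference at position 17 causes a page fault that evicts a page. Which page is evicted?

E

pos 1: Q: fault, frames {Q}
pos 2: E: fault, frames {Q,E}
pos 3: U: fault, frames {Q,E,U}
pos 4: W: fault, frames {Q,E,U,W}
pos 5: E: hit
pos 6: U: hit
pos 7: W: hit
pos 8: G: fault, evict Q, frames {E,U,W,G}
pos 9: U: hit
pos 10: G: hit
pos 11: Q: fault, evict E, frames {U,W,G,Q}
pos 12: U: hit
pos 13: Y: fault, evict Q, frames {U,W,G,Y}
pos 14: Q: fault, evict Y, frames {U,W,G,Q}
pos 15: P: fault, evict Q, frames {U,W,G,P}
pos 16: E: fault, evict P, frames {U,W,G,E}
pos 17: Q: fault, evict E, frames {U,W,G,Q}
At position 17, page E is evicted.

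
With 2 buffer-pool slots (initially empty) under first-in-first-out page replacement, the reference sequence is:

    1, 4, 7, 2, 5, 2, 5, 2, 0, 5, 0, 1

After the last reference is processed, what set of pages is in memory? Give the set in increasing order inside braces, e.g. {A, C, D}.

{0, 1}

1 → fault, frames {1}
4 → fault, frames {1,4}
7 → fault, evict 1, frames {4,7}
2 → fault, evict 4, frames {7,2}
5 → fault, evict 7, frames {2,5}
2 → hit
5 → hit
2 → hit
0 → fault, evict 2, frames {5,0}
5 → hit
0 → hit
1 → fault, evict 5, frames {0,1}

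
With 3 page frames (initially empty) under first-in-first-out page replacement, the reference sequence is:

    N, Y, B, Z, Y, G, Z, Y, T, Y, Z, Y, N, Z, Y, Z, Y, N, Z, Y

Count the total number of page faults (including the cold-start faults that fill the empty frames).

N -> fault, frames (N)
Y -> fault, frames (N Y)
B -> fault, frames (N Y B)
Z -> fault, evict N, frames (Y B Z)
Y -> hit
G -> fault, evict Y, frames (B Z G)
Z -> hit
Y -> fault, evict B, frames (Z G Y)
T -> fault, evict Z, frames (G Y T)
Y -> hit
Z -> fault, evict G, frames (Y T Z)
Y -> hit
N -> fault, evict Y, frames (T Z N)
Z -> hit
Y -> fault, evict T, frames (Z N Y)
Z -> hit
Y -> hit
N -> hit
Z -> hit
Y -> hit
Page faults: 10.

10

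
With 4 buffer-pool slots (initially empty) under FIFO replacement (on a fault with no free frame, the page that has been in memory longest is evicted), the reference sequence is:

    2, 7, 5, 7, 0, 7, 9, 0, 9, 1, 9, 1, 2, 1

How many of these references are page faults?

2 → miss, frames [2]
7 → miss, frames [2, 7]
5 → miss, frames [2, 7, 5]
7 → hit
0 → miss, frames [2, 7, 5, 0]
7 → hit
9 → miss, evict 2, frames [7, 5, 0, 9]
0 → hit
9 → hit
1 → miss, evict 7, frames [5, 0, 9, 1]
9 → hit
1 → hit
2 → miss, evict 5, frames [0, 9, 1, 2]
1 → hit
Page faults: 7.

7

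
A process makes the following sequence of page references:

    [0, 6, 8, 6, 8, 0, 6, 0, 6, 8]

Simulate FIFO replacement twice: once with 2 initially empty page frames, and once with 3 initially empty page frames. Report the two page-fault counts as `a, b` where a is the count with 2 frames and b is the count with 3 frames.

6, 3

2 frames: F F F . . F F . . F → 6 faults.
3 frames: F F F . . . . . . . → 3 faults.
3 < 6: adding a frame reduced faults, as is typical.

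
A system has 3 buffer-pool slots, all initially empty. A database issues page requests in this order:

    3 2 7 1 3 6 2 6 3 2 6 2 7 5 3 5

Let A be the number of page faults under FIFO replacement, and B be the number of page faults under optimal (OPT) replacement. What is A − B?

3

Under FIFO: F F F F F F F . . . . . F F F . → 10 faults.
Under OPT: F F F F . F . . . . . . F F . . → 7 faults.
A − B = 10 − 7 = 3.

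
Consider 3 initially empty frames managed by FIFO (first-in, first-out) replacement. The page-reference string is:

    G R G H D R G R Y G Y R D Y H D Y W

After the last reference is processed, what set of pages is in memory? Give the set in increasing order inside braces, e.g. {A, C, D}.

{D, H, W}

G → fault, frames [G]
R → fault, frames [G, R]
G → hit
H → fault, frames [G, R, H]
D → fault, evict G, frames [R, H, D]
R → hit
G → fault, evict R, frames [H, D, G]
R → fault, evict H, frames [D, G, R]
Y → fault, evict D, frames [G, R, Y]
G → hit
Y → hit
R → hit
D → fault, evict G, frames [R, Y, D]
Y → hit
H → fault, evict R, frames [Y, D, H]
D → hit
Y → hit
W → fault, evict Y, frames [D, H, W]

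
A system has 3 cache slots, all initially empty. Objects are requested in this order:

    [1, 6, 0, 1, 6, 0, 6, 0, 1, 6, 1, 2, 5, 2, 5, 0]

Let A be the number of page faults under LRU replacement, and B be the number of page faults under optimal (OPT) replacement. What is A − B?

1

Under LRU: F F F . . . . . . . . F F . . F → 6 faults.
Under OPT: F F F . . . . . . . . F F . . . → 5 faults.
A − B = 6 − 5 = 1.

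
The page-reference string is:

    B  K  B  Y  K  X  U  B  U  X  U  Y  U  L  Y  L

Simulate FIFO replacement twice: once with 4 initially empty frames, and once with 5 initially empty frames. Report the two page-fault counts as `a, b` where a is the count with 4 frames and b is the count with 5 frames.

4 frames: F F . F . F F F . . . . . F F . → 8 faults.
5 frames: F F . F . F F . . . . . . F . . → 6 faults.
6 < 8: adding a frame reduced faults, as is typical.

8, 6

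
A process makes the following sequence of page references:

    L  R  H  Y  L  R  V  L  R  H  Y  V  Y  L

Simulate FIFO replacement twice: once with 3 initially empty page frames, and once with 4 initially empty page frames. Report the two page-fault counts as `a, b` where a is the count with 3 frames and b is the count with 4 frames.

10, 11

3 frames: F F F F F F F . . F F . . F → 10 faults.
4 frames: F F F F . . F F F F F F . F → 11 faults.
11 > 10: adding a frame increased faults — Belady's anomaly.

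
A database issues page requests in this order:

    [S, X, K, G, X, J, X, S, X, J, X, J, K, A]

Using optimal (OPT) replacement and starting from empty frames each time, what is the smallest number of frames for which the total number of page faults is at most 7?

3

f=1: 14 faults
f=2: 9 faults
f=3: 7 faults
f=4: 6 faults
f=5: 6 faults
f=6: 6 faults
Smallest f with faults ≤ 7 is 3.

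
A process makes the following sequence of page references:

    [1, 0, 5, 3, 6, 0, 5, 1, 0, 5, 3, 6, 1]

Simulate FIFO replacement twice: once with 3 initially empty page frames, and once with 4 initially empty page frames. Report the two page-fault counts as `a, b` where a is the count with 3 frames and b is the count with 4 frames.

10, 11

3 frames: F F F F F F F F . . F F . → 10 faults.
4 frames: F F F F F . . F F F F F F → 11 faults.
11 > 10: adding a frame increased faults — Belady's anomaly.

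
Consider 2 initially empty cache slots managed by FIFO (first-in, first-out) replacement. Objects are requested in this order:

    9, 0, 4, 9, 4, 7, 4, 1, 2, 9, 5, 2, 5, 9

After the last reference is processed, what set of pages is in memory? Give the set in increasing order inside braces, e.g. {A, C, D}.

{2, 9}

9: fault, frames [9]
0: fault, frames [9, 0]
4: fault, evict 9, frames [0, 4]
9: fault, evict 0, frames [4, 9]
4: hit
7: fault, evict 4, frames [9, 7]
4: fault, evict 9, frames [7, 4]
1: fault, evict 7, frames [4, 1]
2: fault, evict 4, frames [1, 2]
9: fault, evict 1, frames [2, 9]
5: fault, evict 2, frames [9, 5]
2: fault, evict 9, frames [5, 2]
5: hit
9: fault, evict 5, frames [2, 9]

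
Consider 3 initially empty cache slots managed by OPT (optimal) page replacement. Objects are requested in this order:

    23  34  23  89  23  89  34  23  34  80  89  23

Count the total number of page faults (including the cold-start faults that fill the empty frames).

23 → miss, frames [23]
34 → miss, frames [23, 34]
23 → hit
89 → miss, frames [23, 34, 89]
23 → hit
89 → hit
34 → hit
23 → hit
34 → hit
80 → miss, evict 34, frames [23, 89, 80]
89 → hit
23 → hit
Page faults: 4.

4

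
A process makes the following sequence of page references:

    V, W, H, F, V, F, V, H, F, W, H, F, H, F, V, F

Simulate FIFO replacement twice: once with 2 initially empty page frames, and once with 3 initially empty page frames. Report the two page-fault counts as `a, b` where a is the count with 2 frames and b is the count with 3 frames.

11, 9

2 frames: F F F F F . . F F F F F . . F . → 11 faults.
3 frames: F F F F F . . . . F F F . . F . → 9 faults.
9 < 11: adding a frame reduced faults, as is typical.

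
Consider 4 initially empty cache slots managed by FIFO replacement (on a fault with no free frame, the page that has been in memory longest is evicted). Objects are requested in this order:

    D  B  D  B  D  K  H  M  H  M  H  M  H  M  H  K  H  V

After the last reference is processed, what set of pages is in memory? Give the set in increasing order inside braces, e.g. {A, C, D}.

D: miss, frames [D]
B: miss, frames [D, B]
D: hit
B: hit
D: hit
K: miss, frames [D, B, K]
H: miss, frames [D, B, K, H]
M: miss, evict D, frames [B, K, H, M]
H: hit
M: hit
H: hit
M: hit
H: hit
M: hit
H: hit
K: hit
H: hit
V: miss, evict B, frames [K, H, M, V]

{H, K, M, V}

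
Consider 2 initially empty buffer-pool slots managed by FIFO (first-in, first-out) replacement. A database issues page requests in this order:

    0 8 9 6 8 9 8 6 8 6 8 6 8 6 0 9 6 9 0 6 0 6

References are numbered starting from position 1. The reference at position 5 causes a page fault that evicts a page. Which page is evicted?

9

pos 1: 0 -> fault, frames (0)
pos 2: 8 -> fault, frames (0 8)
pos 3: 9 -> fault, evict 0, frames (8 9)
pos 4: 6 -> fault, evict 8, frames (9 6)
pos 5: 8 -> fault, evict 9, frames (6 8)
At position 5, page 9 is evicted.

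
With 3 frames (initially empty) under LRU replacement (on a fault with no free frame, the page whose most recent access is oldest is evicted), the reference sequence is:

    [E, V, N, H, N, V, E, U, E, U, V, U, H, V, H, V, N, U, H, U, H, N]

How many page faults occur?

E -> fault, frames (E)
V -> fault, frames (E V)
N -> fault, frames (E V N)
H -> fault, evict E, frames (V N H)
N -> hit
V -> hit
E -> fault, evict H, frames (N V E)
U -> fault, evict N, frames (V E U)
E -> hit
U -> hit
V -> hit
U -> hit
H -> fault, evict E, frames (V U H)
V -> hit
H -> hit
V -> hit
N -> fault, evict U, frames (H V N)
U -> fault, evict H, frames (V N U)
H -> fault, evict V, frames (N U H)
U -> hit
H -> hit
N -> hit
Page faults: 10.

10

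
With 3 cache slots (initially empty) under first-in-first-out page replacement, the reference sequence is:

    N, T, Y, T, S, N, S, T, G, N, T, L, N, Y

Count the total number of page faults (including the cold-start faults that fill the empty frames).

10

N → miss, frames (N)
T → miss, frames (N T)
Y → miss, frames (N T Y)
T → hit
S → miss, evict N, frames (T Y S)
N → miss, evict T, frames (Y S N)
S → hit
T → miss, evict Y, frames (S N T)
G → miss, evict S, frames (N T G)
N → hit
T → hit
L → miss, evict N, frames (T G L)
N → miss, evict T, frames (G L N)
Y → miss, evict G, frames (L N Y)
Page faults: 10.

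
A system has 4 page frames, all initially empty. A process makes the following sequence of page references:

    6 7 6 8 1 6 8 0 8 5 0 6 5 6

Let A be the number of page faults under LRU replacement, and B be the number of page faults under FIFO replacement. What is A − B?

-1

Under LRU: F F . F F . . F . F . . . . → 6 faults.
Under FIFO: F F . F F . . F . F . F . . → 7 faults.
A − B = 6 − 7 = -1.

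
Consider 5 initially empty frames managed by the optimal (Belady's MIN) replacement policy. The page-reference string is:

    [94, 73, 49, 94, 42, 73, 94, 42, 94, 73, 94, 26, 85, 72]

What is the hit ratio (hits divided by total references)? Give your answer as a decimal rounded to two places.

0.50

94 -> fault, frames [94]
73 -> fault, frames [94, 73]
49 -> fault, frames [94, 73, 49]
94 -> hit
42 -> fault, frames [94, 73, 49, 42]
73 -> hit
94 -> hit
42 -> hit
94 -> hit
73 -> hit
94 -> hit
26 -> fault, frames [94, 73, 49, 42, 26]
85 -> fault, evict 26, frames [94, 73, 49, 42, 85]
72 -> fault, evict 85, frames [94, 73, 49, 42, 72]
Hits: 7 of 14 references → 7/14 = 0.5000.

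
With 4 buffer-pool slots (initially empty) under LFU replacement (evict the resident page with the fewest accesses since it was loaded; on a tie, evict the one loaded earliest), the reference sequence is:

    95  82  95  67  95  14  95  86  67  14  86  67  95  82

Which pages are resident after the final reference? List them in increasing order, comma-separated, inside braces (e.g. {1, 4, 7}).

{67, 82, 86, 95}

95 -> miss, frames [95]
82 -> miss, frames [95, 82]
95 -> hit
67 -> miss, frames [95, 82, 67]
95 -> hit
14 -> miss, frames [95, 82, 67, 14]
95 -> hit
86 -> miss, evict 82, frames [95, 67, 14, 86]
67 -> hit
14 -> hit
86 -> hit
67 -> hit
95 -> hit
82 -> miss, evict 14, frames [95, 67, 86, 82]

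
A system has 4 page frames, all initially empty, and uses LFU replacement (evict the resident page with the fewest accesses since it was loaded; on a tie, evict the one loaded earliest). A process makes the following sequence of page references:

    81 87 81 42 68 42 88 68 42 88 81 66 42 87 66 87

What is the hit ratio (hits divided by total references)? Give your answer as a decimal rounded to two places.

0.44

81 -> miss, frames (81)
87 -> miss, frames (81 87)
81 -> hit
42 -> miss, frames (81 87 42)
68 -> miss, frames (81 87 42 68)
42 -> hit
88 -> miss, evict 87, frames (81 42 68 88)
68 -> hit
42 -> hit
88 -> hit
81 -> hit
66 -> miss, evict 68, frames (81 42 88 66)
42 -> hit
87 -> miss, evict 66, frames (81 42 88 87)
66 -> miss, evict 87, frames (81 42 88 66)
87 -> miss, evict 66, frames (81 42 88 87)
Hits: 7 of 16 references → 7/16 = 0.4375.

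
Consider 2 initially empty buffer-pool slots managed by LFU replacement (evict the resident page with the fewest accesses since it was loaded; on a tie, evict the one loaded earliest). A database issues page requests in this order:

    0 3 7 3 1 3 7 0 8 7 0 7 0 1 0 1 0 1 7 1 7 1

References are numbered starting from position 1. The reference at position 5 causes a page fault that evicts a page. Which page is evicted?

pos 1: 0 → miss, frames [0]
pos 2: 3 → miss, frames [0, 3]
pos 3: 7 → miss, evict 0, frames [3, 7]
pos 4: 3 → hit
pos 5: 1 → miss, evict 7, frames [3, 1]
At position 5, page 7 is evicted.

7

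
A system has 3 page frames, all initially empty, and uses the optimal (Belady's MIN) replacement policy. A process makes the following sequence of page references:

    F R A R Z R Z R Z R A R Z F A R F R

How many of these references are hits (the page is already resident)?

13

F → miss, frames [F]
R → miss, frames [F, R]
A → miss, frames [F, R, A]
R → hit
Z → miss, evict F, frames [R, A, Z]
R → hit
Z → hit
R → hit
Z → hit
R → hit
A → hit
R → hit
Z → hit
F → miss, evict Z, frames [R, A, F]
A → hit
R → hit
F → hit
R → hit
Hits: 13.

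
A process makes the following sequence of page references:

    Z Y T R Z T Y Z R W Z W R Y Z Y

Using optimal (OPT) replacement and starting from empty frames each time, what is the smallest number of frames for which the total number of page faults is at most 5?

f=1: 16 faults
f=2: 10 faults
f=3: 7 faults
f=4: 5 faults
f=5: 5 faults
Smallest f with faults ≤ 5 is 4.

4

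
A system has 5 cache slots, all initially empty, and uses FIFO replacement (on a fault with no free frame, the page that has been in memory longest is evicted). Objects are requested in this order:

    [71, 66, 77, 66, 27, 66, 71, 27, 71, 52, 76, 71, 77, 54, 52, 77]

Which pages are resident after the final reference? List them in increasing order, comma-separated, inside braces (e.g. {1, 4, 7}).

{52, 54, 71, 76, 77}

71 → miss, frames (71)
66 → miss, frames (71 66)
77 → miss, frames (71 66 77)
66 → hit
27 → miss, frames (71 66 77 27)
66 → hit
71 → hit
27 → hit
71 → hit
52 → miss, frames (71 66 77 27 52)
76 → miss, evict 71, frames (66 77 27 52 76)
71 → miss, evict 66, frames (77 27 52 76 71)
77 → hit
54 → miss, evict 77, frames (27 52 76 71 54)
52 → hit
77 → miss, evict 27, frames (52 76 71 54 77)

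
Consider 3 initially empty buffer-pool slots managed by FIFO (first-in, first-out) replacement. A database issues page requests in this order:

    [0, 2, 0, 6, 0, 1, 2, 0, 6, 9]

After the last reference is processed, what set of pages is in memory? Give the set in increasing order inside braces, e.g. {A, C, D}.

{0, 1, 9}

0 -> fault, frames (0)
2 -> fault, frames (0 2)
0 -> hit
6 -> fault, frames (0 2 6)
0 -> hit
1 -> fault, evict 0, frames (2 6 1)
2 -> hit
0 -> fault, evict 2, frames (6 1 0)
6 -> hit
9 -> fault, evict 6, frames (1 0 9)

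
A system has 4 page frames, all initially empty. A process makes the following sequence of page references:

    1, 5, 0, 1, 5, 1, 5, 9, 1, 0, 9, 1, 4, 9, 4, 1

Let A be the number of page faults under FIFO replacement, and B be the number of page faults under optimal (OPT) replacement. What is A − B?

1

Under FIFO: F F F . . . . F . . . . F . . F → 6 faults.
Under OPT: F F F . . . . F . . . . F . . . → 5 faults.
A − B = 6 − 5 = 1.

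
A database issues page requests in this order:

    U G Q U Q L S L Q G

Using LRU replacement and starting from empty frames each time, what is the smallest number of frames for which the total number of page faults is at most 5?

5

f=1: 10 faults
f=2: 8 faults
f=3: 6 faults
f=4: 6 faults
f=5: 5 faults
Smallest f with faults ≤ 5 is 5.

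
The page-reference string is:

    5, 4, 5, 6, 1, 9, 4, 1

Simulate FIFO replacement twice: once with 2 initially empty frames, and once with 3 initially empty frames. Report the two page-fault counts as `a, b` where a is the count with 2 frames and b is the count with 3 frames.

2 frames: F F . F F F F F → 7 faults.
3 frames: F F . F F F F . → 6 faults.
6 < 7: adding a frame reduced faults, as is typical.

7, 6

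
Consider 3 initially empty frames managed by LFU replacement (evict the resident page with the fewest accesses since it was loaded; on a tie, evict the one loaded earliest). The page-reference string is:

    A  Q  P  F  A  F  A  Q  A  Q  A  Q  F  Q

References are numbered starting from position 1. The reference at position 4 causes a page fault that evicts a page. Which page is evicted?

A

pos 1: A: miss, frames [A]
pos 2: Q: miss, frames [A, Q]
pos 3: P: miss, frames [A, Q, P]
pos 4: F: miss, evict A, frames [Q, P, F]
At position 4, page A is evicted.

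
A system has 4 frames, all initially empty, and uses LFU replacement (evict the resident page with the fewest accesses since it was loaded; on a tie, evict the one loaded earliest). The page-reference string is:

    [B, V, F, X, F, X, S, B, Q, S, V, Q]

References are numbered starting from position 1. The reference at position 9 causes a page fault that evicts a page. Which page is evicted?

S

pos 1: B → fault, frames (B)
pos 2: V → fault, frames (B V)
pos 3: F → fault, frames (B V F)
pos 4: X → fault, frames (B V F X)
pos 5: F → hit
pos 6: X → hit
pos 7: S → fault, evict B, frames (V F X S)
pos 8: B → fault, evict V, frames (F X S B)
pos 9: Q → fault, evict S, frames (F X B Q)
At position 9, page S is evicted.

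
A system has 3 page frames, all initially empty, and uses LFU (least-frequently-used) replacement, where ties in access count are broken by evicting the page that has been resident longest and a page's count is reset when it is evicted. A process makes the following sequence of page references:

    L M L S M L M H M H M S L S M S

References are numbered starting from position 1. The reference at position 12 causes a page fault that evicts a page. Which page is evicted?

H

pos 1: L: fault, frames [L]
pos 2: M: fault, frames [L, M]
pos 3: L: hit
pos 4: S: fault, frames [L, M, S]
pos 5: M: hit
pos 6: L: hit
pos 7: M: hit
pos 8: H: fault, evict S, frames [L, M, H]
pos 9: M: hit
pos 10: H: hit
pos 11: M: hit
pos 12: S: fault, evict H, frames [L, M, S]
At position 12, page H is evicted.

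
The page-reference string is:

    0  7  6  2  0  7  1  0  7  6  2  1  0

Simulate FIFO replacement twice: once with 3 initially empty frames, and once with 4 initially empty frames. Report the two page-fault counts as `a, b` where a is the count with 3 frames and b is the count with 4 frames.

3 frames: F F F F F F F . . F F . F → 10 faults.
4 frames: F F F F . . F F F F F F F → 11 faults.
11 > 10: adding a frame increased faults — Belady's anomaly.

10, 11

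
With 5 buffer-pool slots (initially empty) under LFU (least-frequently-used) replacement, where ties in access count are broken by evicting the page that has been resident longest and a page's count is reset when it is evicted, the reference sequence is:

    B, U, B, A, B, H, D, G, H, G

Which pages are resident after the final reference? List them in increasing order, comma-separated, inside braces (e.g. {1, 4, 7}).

B → miss, frames (B)
U → miss, frames (B U)
B → hit
A → miss, frames (B U A)
B → hit
H → miss, frames (B U A H)
D → miss, frames (B U A H D)
G → miss, evict U, frames (B A H D G)
H → hit
G → hit

{A, B, D, G, H}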